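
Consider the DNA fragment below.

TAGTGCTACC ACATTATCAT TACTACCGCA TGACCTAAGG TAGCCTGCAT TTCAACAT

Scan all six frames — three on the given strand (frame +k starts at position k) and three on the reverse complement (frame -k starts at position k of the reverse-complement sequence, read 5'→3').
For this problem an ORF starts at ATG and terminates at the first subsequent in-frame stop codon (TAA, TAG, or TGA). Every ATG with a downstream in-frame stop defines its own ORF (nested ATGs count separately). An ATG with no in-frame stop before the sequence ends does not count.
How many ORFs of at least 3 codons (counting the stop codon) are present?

Reverse complement (5'→3'): ATGTTGAAATGCAGGCTACCTTAGGTCATGCGGTAGTAATGATAATGTGGTAGCACTA
Frame +1: TAG TGC TAC CAC ATT ATC ATT ACT ACC GCA TGA CCT AAG GTA GCC TGC ATT TCA ACA — no ATG→stop ORF.
Frame +2: AGT GCT ACC ACA TTA TCA TTA CTA CCG CAT GAC CTA AGG TAG CCT GCA TTT CAA CAT — no ATG→stop ORF.
Frame +3: GTG CTA CCA CAT TAT CAT TAC TAC CGC ATG ACC TAA GGT AGC CTG CAT TTC AAC — ATG at 30, stop TAA at 36 → 9 nt.
Frame -1: ATG TTG AAA TGC AGG CTA CCT TAG GTC ATG CGG TAG TAA TGA TAA TGT GGT AGC ACT — ATG at 1, stop TAG at 22 → 24 nt; ATG at 28, stop TAG at 34 → 9 nt.
Frame -2: TGT TGA AAT GCA GGC TAC CTT AGG TCA TGC GGT AGT AAT GAT AAT GTG GTA GCA CTA — no ATG→stop ORF.
Frame -3: GTT GAA ATG CAG GCT ACC TTA GGT CAT GCG GTA GTA ATG ATA ATG TGG TAG CAC — ATG at 9, stop TAG at 51 → 45 nt; ATG at 39, stop TAG at 51 → 15 nt; ATG at 45, stop TAG at 51 → 9 nt.
ORFs ≥ 3 codons: frame +3 30–38 (3 codons), frame -1 1–24 (8 codons), frame -1 28–36 (3 codons), frame -3 9–53 (15 codons), frame -3 39–53 (5 codons), frame -3 45–53 (3 codons). Count = 6.

6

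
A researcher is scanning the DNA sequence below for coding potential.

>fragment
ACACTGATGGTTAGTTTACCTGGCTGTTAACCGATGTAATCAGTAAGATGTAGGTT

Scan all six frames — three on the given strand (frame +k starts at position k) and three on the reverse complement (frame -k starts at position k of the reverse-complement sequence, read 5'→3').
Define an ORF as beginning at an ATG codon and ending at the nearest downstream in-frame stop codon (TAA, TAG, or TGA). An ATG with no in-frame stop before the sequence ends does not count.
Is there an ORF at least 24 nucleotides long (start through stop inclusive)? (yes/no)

Reverse complement (5'→3'): AACCTACATCTTACTGATTACATCGGTTAACAGCCAGGTAAACTAACCATCAGTGT
Frame +1: ACA CTG ATG GTT AGT TTA CCT GGC TGT TAA CCG ATG TAA TCA GTA AGA TGT AGG — ATG at 7, stop TAA at 28 → 24 nt; ATG at 34, stop TAA at 37 → 6 nt.
Frame +2: CAC TGA TGG TTA GTT TAC CTG GCT GTT AAC CGA TGT AAT CAG TAA GAT GTA GGT — no ATG→stop ORF.
Frame +3: ACT GAT GGT TAG TTT ACC TGG CTG TTA ACC GAT GTA ATC AGT AAG ATG TAG GTT — ATG at 48, stop TAG at 51 → 6 nt.
Frame -1: AAC CTA CAT CTT ACT GAT TAC ATC GGT TAA CAG CCA GGT AAA CTA ACC ATC AGT — no ATG→stop ORF.
Frame -2: ACC TAC ATC TTA CTG ATT ACA TCG GTT AAC AGC CAG GTA AAC TAA CCA TCA GTG — no ATG→stop ORF.
Frame -3: CCT ACA TCT TAC TGA TTA CAT CGG TTA ACA GCC AGG TAA ACT AAC CAT CAG TGT — no ATG→stop ORF.
Frame +1 has an ORF of 24 nucleotides (positions 7–30) ≥ 24, so yes.

yes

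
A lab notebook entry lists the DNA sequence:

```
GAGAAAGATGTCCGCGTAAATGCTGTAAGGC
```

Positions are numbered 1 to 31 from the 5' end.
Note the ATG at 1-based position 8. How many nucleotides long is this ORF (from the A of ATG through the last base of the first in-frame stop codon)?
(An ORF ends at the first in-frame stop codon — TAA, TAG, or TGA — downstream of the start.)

Codons from position 8: ATG (8–10), TCC (11–13), GCG (14–16), TAA (17–19).
TAA is the first in-frame stop; ORF spans 8–19, 12 nucleotides.

12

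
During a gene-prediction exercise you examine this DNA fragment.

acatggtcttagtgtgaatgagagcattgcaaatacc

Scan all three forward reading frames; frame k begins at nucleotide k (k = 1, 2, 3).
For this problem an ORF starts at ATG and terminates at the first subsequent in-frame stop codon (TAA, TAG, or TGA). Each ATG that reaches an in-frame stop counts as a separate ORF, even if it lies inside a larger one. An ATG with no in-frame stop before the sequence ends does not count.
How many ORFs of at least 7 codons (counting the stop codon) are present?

0

Frame 1: ACA TGG TCT TAG TGT GAA TGA GAG CAT TGC AAA TAC — no ATG→stop ORF.
Frame 2: CAT GGT CTT AGT GTG AAT GAG AGC ATT GCA AAT ACC — no ATG→stop ORF.
Frame 3: ATG GTC TTA GTG TGA ATG AGA GCA TTG CAA ATA — ATG at 3, stop TGA at 15 → 15 nt.
No ORF reaches 7 codons. Count = 0.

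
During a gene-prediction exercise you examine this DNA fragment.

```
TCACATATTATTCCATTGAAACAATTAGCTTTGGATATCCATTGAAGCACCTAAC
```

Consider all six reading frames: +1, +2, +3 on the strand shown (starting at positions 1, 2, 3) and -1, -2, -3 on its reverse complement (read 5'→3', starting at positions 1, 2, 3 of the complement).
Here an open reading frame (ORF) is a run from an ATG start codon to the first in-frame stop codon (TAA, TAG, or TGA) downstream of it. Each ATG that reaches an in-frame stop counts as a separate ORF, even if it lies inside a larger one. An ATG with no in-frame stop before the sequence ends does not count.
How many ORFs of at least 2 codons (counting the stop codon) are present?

3

Reverse complement (5'→3'): GTTAGGTGCTTCAATGGATATCCAAAGCTAATTGTTTCAATGGAATAATATGTGA
Frame +1: TCA CAT ATT ATT CCA TTG AAA CAA TTA GCT TTG GAT ATC CAT TGA AGC ACC TAA — no ATG→stop ORF.
Frame +2: CAC ATA TTA TTC CAT TGA AAC AAT TAG CTT TGG ATA TCC ATT GAA GCA CCT AAC — no ATG→stop ORF.
Frame +3: ACA TAT TAT TCC ATT GAA ACA ATT AGC TTT GGA TAT CCA TTG AAG CAC CTA — no ATG→stop ORF.
Frame -1: GTT AGG TGC TTC AAT GGA TAT CCA AAG CTA ATT GTT TCA ATG GAA TAA TAT GTG — ATG at 40, stop TAA at 46 → 9 nt.
Frame -2: TTA GGT GCT TCA ATG GAT ATC CAA AGC TAA TTG TTT CAA TGG AAT AAT ATG TGA — ATG at 14, stop TAA at 29 → 18 nt; ATG at 50, stop TGA at 53 → 6 nt.
Frame -3: TAG GTG CTT CAA TGG ATA TCC AAA GCT AAT TGT TTC AAT GGA ATA ATA TGT — no ATG→stop ORF.
ORFs ≥ 2 codons: frame -1 40–48 (3 codons), frame -2 14–31 (6 codons), frame -2 50–55 (2 codons). Count = 3.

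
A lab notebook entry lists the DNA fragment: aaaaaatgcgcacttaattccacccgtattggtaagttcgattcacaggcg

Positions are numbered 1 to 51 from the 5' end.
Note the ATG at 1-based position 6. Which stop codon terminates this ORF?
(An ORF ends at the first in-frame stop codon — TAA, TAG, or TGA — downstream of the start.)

TAA

Codons from position 6: ATG (6–8), CGC (9–11), ACT (12–14), TAA (15–17).
The first in-frame stop codon is TAA.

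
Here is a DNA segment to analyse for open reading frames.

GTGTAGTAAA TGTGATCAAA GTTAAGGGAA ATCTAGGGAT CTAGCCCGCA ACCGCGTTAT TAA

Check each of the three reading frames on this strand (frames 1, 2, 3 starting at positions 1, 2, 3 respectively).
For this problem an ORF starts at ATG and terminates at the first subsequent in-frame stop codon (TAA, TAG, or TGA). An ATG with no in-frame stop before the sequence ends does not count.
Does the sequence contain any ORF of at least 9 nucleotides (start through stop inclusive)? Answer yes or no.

no

Frame 1: GTG TAG TAA ATG TGA TCA AAG TTA AGG GAA ATC TAG GGA TCT AGC CCG CAA CCG CGT TAT TAA — ATG at 10, stop TGA at 13 → 6 nt.
Frame 2: TGT AGT AAA TGT GAT CAA AGT TAA GGG AAA TCT AGG GAT CTA GCC CGC AAC CGC GTT ATT — no ATG→stop ORF.
Frame 3: GTA GTA AAT GTG ATC AAA GTT AAG GGA AAT CTA GGG ATC TAG CCC GCA ACC GCG TTA TTA — no ATG→stop ORF.
Largest ORF found is 6 nucleotides < 9, so no.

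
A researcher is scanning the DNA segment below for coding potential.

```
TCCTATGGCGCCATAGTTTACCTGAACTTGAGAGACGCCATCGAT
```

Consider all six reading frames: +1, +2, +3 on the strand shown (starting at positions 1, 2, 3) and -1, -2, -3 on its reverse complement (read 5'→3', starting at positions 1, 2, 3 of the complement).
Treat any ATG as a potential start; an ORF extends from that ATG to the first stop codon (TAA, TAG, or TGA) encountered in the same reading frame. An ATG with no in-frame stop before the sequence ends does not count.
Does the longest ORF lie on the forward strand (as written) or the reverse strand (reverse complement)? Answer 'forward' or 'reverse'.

reverse

Reverse complement (5'→3'): ATCGATGGCGTCTCTCAAGTTCAGGTAAACTATGGCGCCATAGGA
Frame +1: TCC TAT GGC GCC ATA GTT TAC CTG AAC TTG AGA GAC GCC ATC GAT — no ATG→stop ORF.
Frame +2: CCT ATG GCG CCA TAG TTT ACC TGA ACT TGA GAG ACG CCA TCG — ATG at 5, stop TAG at 14 → 12 nt.
Frame +3: CTA TGG CGC CAT AGT TTA CCT GAA CTT GAG AGA CGC CAT CGA — no ATG→stop ORF.
Frame -1: ATC GAT GGC GTC TCT CAA GTT CAG GTA AAC TAT GGC GCC ATA GGA — no ATG→stop ORF.
Frame -2: TCG ATG GCG TCT CTC AAG TTC AGG TAA ACT ATG GCG CCA TAG — ATG at 5, stop TAA at 26 → 24 nt; ATG at 32, stop TAG at 41 → 12 nt.
Frame -3: CGA TGG CGT CTC TCA AGT TCA GGT AAA CTA TGG CGC CAT AGG — no ATG→stop ORF.
Forward-strand max 12 nt; reverse-strand max 24 nt. The reverse strand has the longer ORF.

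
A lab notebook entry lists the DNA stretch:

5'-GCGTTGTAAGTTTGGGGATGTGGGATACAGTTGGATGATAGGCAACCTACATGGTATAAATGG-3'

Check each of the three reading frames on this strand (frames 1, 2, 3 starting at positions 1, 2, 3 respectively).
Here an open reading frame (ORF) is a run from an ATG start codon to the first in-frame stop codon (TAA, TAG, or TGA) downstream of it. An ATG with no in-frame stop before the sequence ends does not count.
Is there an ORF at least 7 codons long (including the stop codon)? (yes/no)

yes

Frame 1: GCG TTG TAA GTT TGG GGA TGT GGG ATA CAG TTG GAT GAT AGG CAA CCT ACA TGG TAT AAA TGG — no ATG→stop ORF.
Frame 2: CGT TGT AAG TTT GGG GAT GTG GGA TAC AGT TGG ATG ATA GGC AAC CTA CAT GGT ATA AAT — no ATG→stop ORF.
Frame 3: GTT GTA AGT TTG GGG ATG TGG GAT ACA GTT GGA TGA TAG GCA ACC TAC ATG GTA TAA ATG — ATG at 18, stop TGA at 36 → 21 nt; ATG at 51, stop TAA at 57 → 9 nt.
Frame 3 has an ORF of 7 codons (positions 18–38) ≥ 7, so yes.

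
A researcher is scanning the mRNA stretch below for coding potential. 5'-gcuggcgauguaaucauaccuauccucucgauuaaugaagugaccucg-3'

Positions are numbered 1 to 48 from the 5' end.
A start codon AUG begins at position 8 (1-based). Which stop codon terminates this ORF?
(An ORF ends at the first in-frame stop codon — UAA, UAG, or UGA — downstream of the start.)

UAA

Codons from position 8: AUG (8–10), UAA (11–13).
The first in-frame stop codon is UAA.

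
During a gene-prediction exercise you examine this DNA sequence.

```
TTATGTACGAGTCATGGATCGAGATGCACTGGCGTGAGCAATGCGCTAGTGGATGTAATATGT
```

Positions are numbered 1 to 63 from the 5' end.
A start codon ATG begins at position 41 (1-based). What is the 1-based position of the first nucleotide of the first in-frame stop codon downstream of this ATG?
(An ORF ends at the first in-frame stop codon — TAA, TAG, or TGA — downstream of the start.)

47

Codons from position 41: ATG (41–43), CGC (44–46), TAG (47–49).
TAG is a stop codon; it begins at position 47.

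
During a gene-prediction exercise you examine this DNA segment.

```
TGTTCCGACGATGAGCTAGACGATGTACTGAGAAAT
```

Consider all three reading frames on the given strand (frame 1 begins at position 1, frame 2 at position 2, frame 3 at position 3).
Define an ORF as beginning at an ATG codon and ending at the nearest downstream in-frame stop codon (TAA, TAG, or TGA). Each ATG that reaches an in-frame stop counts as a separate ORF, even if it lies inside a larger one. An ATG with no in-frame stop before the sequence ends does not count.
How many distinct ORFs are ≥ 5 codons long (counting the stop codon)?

Frame 1: TGT TCC GAC GAT GAG CTA GAC GAT GTA CTG AGA AAT — no ATG→stop ORF.
Frame 2: GTT CCG ACG ATG AGC TAG ACG ATG TAC TGA GAA — ATG at 11, stop TAG at 17 → 9 nt; ATG at 23, stop TGA at 29 → 9 nt.
Frame 3: TTC CGA CGA TGA GCT AGA CGA TGT ACT GAG AAA — no ATG→stop ORF.
No ORF reaches 5 codons. Count = 0.

0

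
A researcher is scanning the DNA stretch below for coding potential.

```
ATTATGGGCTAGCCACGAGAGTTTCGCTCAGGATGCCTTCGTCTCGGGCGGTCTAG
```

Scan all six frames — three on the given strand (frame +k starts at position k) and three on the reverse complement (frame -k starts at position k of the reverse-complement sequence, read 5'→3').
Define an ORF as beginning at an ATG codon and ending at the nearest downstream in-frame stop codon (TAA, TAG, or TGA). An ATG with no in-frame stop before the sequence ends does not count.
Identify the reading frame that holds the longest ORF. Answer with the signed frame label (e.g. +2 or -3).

+3

Reverse complement (5'→3'): CTAGACCGCCCGAGACGAAGGCATCCTGAGCGAAACTCTCGTGGCTAGCCCATAAT
Frame +1: ATT ATG GGC TAG CCA CGA GAG TTT CGC TCA GGA TGC CTT CGT CTC GGG CGG TCT — ATG at 4, stop TAG at 10 → 9 nt.
Frame +2: TTA TGG GCT AGC CAC GAG AGT TTC GCT CAG GAT GCC TTC GTC TCG GGC GGT CTA — no ATG→stop ORF.
Frame +3: TAT GGG CTA GCC ACG AGA GTT TCG CTC AGG ATG CCT TCG TCT CGG GCG GTC TAG — ATG at 33, stop TAG at 54 → 24 nt.
Frame -1: CTA GAC CGC CCG AGA CGA AGG CAT CCT GAG CGA AAC TCT CGT GGC TAG CCC ATA — no ATG→stop ORF.
Frame -2: TAG ACC GCC CGA GAC GAA GGC ATC CTG AGC GAA ACT CTC GTG GCT AGC CCA TAA — no ATG→stop ORF.
Frame -3: AGA CCG CCC GAG ACG AAG GCA TCC TGA GCG AAA CTC TCG TGG CTA GCC CAT AAT — no ATG→stop ORF.
Longest ORF is 24 nt in frame +3 (positions 33–56).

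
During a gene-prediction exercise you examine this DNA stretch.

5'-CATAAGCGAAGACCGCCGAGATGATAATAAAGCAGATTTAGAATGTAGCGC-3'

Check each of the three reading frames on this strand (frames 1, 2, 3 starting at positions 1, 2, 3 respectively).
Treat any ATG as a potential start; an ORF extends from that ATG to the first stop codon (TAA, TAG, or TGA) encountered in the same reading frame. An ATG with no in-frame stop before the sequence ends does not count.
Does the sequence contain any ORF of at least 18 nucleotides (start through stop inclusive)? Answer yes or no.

Frame 1: CAT AAG CGA AGA CCG CCG AGA TGA TAA TAA AGC AGA TTT AGA ATG TAG CGC — ATG at 43, stop TAG at 46 → 6 nt.
Frame 2: ATA AGC GAA GAC CGC CGA GAT GAT AAT AAA GCA GAT TTA GAA TGT AGC — no ATG→stop ORF.
Frame 3: TAA GCG AAG ACC GCC GAG ATG ATA ATA AAG CAG ATT TAG AAT GTA GCG — ATG at 21, stop TAG at 39 → 21 nt.
Frame 3 has an ORF of 21 nucleotides (positions 21–41) ≥ 18, so yes.

yes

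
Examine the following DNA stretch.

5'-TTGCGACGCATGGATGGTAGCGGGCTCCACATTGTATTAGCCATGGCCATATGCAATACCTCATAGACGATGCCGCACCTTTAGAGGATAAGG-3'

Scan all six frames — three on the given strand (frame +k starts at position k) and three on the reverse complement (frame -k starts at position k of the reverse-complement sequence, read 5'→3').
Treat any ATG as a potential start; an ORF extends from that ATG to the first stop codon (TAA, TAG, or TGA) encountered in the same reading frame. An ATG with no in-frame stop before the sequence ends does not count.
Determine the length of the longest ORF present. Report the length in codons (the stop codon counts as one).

19

Reverse complement (5'→3'): CCTTATCCTCTAAAGGTGCGGCATCGTCTATGAGGTATTGCATATGGCCATGGCTAATACAATGTGGAGCCCGCTACCATCCATGCGTCGCAA
Frame +1: TTG CGA CGC ATG GAT GGT AGC GGG CTC CAC ATT GTA TTA GCC ATG GCC ATA TGC AAT ACC TCA TAG ACG ATG CCG CAC CTT TAG AGG ATA AGG — ATG at 10, stop TAG at 64 → 57 nt; ATG at 43, stop TAG at 64 → 24 nt; ATG at 70, stop TAG at 82 → 15 nt.
Frame +2: TGC GAC GCA TGG ATG GTA GCG GGC TCC ACA TTG TAT TAG CCA TGG CCA TAT GCA ATA CCT CAT AGA CGA TGC CGC ACC TTT AGA GGA TAA — ATG at 14, stop TAG at 38 → 27 nt.
Frame +3: GCG ACG CAT GGA TGG TAG CGG GCT CCA CAT TGT ATT AGC CAT GGC CAT ATG CAA TAC CTC ATA GAC GAT GCC GCA CCT TTA GAG GAT AAG — no ATG→stop ORF.
Frame -1: CCT TAT CCT CTA AAG GTG CGG CAT CGT CTA TGA GGT ATT GCA TAT GGC CAT GGC TAA TAC AAT GTG GAG CCC GCT ACC ATC CAT GCG TCG CAA — no ATG→stop ORF.
Frame -2: CTT ATC CTC TAA AGG TGC GGC ATC GTC TAT GAG GTA TTG CAT ATG GCC ATG GCT AAT ACA ATG TGG AGC CCG CTA CCA TCC ATG CGT CGC — no ATG→stop ORF.
Frame -3: TTA TCC TCT AAA GGT GCG GCA TCG TCT ATG AGG TAT TGC ATA TGG CCA TGG CTA ATA CAA TGT GGA GCC CGC TAC CAT CCA TGC GTC GCA — no ATG→stop ORF.
Longest: frame +1, positions 10–66, 57 nt = 19 codons = 18 aa. → 19 codons.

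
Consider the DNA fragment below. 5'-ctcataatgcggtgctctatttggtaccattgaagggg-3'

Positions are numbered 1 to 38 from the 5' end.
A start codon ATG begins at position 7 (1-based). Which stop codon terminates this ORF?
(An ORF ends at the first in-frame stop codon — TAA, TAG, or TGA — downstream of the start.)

TGA

Codons from position 7: ATG (7–9), CGG (10–12), TGC (13–15), TCT (16–18), ATT (19–21), TGG (22–24), TAC (25–27), CAT (28–30), TGA (31–33).
The first in-frame stop codon is TGA.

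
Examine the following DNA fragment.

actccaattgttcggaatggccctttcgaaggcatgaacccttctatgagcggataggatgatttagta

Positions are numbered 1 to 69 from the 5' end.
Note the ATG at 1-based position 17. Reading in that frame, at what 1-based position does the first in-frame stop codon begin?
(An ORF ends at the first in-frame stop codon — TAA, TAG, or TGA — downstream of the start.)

35

Codons from position 17: ATG (17–19), GCC (20–22), CTT (23–25), TCG (26–28), AAG (29–31), GCA (32–34), TGA (35–37).
TGA is a stop codon; it begins at position 35.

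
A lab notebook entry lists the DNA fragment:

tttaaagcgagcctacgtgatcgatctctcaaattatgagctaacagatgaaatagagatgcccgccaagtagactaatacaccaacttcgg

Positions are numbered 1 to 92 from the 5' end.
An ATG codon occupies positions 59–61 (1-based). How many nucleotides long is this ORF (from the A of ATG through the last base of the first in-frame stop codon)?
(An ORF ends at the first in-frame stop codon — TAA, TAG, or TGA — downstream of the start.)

15

Codons from position 59: ATG (59–61), CCC (62–64), GCC (65–67), AAG (68–70), TAG (71–73).
TAG is the first in-frame stop; ORF spans 59–73, 15 nucleotides.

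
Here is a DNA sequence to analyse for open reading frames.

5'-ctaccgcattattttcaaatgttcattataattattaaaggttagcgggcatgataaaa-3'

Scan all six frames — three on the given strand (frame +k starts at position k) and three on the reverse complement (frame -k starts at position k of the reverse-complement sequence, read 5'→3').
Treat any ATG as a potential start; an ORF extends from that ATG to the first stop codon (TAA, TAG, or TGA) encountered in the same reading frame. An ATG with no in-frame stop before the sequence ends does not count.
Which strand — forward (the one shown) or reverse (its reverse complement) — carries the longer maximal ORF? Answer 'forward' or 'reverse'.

Reverse complement (5'→3'): TTTTATCATGCCCGCTAACCTTTAATAATTATAATGAACATTTGAAAATAATGCGGTAG
Frame +1: CTA CCG CAT TAT TTT CAA ATG TTC ATT ATA ATT ATT AAA GGT TAG CGG GCA TGA TAA — ATG at 19, stop TAG at 43 → 27 nt.
Frame +2: TAC CGC ATT ATT TTC AAA TGT TCA TTA TAA TTA TTA AAG GTT AGC GGG CAT GAT AAA — no ATG→stop ORF.
Frame +3: ACC GCA TTA TTT TCA AAT GTT CAT TAT AAT TAT TAA AGG TTA GCG GGC ATG ATA AAA — no ATG→stop ORF.
Frame -1: TTT TAT CAT GCC CGC TAA CCT TTA ATA ATT ATA ATG AAC ATT TGA AAA TAA TGC GGT — ATG at 34, stop TGA at 43 → 12 nt.
Frame -2: TTT ATC ATG CCC GCT AAC CTT TAA TAA TTA TAA TGA ACA TTT GAA AAT AAT GCG GTA — ATG at 8, stop TAA at 23 → 18 nt.
Frame -3: TTA TCA TGC CCG CTA ACC TTT AAT AAT TAT AAT GAA CAT TTG AAA ATA ATG CGG TAG — ATG at 51, stop TAG at 57 → 9 nt.
Forward-strand max 27 nt; reverse-strand max 18 nt. The forward strand has the longer ORF.

forward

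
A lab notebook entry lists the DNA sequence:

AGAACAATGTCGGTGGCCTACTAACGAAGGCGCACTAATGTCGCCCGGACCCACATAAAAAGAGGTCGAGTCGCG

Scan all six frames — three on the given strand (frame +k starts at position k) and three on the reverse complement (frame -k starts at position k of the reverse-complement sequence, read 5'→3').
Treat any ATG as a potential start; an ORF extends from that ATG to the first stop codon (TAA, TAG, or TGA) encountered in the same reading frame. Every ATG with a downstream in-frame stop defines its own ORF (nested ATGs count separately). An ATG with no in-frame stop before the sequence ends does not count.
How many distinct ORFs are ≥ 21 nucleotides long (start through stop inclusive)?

Reverse complement (5'→3'): CGCGACTCGACCTCTTTTTATGTGGGTCCGGGCGACATTAGTGCGCCTTCGTTAGTAGGCCACCGACATTGTTCT
Frame +1: AGA ACA ATG TCG GTG GCC TAC TAA CGA AGG CGC ACT AAT GTC GCC CGG ACC CAC ATA AAA AGA GGT CGA GTC GCG — ATG at 7, stop TAA at 22 → 18 nt.
Frame +2: GAA CAA TGT CGG TGG CCT ACT AAC GAA GGC GCA CTA ATG TCG CCC GGA CCC ACA TAA AAA GAG GTC GAG TCG — ATG at 38, stop TAA at 56 → 21 nt.
Frame +3: AAC AAT GTC GGT GGC CTA CTA ACG AAG GCG CAC TAA TGT CGC CCG GAC CCA CAT AAA AAG AGG TCG AGT CGC — no ATG→stop ORF.
Frame -1: CGC GAC TCG ACC TCT TTT TAT GTG GGT CCG GGC GAC ATT AGT GCG CCT TCG TTA GTA GGC CAC CGA CAT TGT TCT — no ATG→stop ORF.
Frame -2: GCG ACT CGA CCT CTT TTT ATG TGG GTC CGG GCG ACA TTA GTG CGC CTT CGT TAG TAG GCC ACC GAC ATT GTT — ATG at 20, stop TAG at 53 → 36 nt.
Frame -3: CGA CTC GAC CTC TTT TTA TGT GGG TCC GGG CGA CAT TAG TGC GCC TTC GTT AGT AGG CCA CCG ACA TTG TTC — no ATG→stop ORF.
ORFs ≥ 21 nucleotides: frame +2 38–58 (21 nucleotides), frame -2 20–55 (36 nucleotides). Count = 2.

2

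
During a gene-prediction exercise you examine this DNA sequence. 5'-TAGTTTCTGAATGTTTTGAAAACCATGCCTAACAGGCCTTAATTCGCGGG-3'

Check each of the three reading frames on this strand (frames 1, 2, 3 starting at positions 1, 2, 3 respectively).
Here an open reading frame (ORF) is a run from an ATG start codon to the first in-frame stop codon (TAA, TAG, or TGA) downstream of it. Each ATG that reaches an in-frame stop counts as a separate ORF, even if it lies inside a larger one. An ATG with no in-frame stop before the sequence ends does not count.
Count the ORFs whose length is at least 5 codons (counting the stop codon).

Frame 1: TAG TTT CTG AAT GTT TTG AAA ACC ATG CCT AAC AGG CCT TAA TTC GCG — ATG at 25, stop TAA at 40 → 18 nt.
Frame 2: AGT TTC TGA ATG TTT TGA AAA CCA TGC CTA ACA GGC CTT AAT TCG CGG — ATG at 11, stop TGA at 17 → 9 nt.
Frame 3: GTT TCT GAA TGT TTT GAA AAC CAT GCC TAA CAG GCC TTA ATT CGC GGG — no ATG→stop ORF.
ORFs ≥ 5 codons: frame 1 25–42 (6 codons). Count = 1.

1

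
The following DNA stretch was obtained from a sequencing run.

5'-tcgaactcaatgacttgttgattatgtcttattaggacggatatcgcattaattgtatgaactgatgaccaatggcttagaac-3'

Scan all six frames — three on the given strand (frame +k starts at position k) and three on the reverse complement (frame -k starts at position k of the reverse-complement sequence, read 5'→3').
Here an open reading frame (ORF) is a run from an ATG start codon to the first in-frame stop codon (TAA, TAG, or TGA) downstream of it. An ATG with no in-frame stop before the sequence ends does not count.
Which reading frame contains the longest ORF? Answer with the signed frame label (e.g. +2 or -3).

Reverse complement (5'→3'): GTTCTAAGCCATTGGTCATCAGTTCATACAATTAATGCGATATCCGTCCTAATAAGACATAATCAACAAGTCATTGAGTTCGA
Frame +1: TCG AAC TCA ATG ACT TGT TGA TTA TGT CTT ATT AGG ACG GAT ATC GCA TTA ATT GTA TGA ACT GAT GAC CAA TGG CTT AGA — ATG at 10, stop TGA at 19 → 12 nt.
Frame +2: CGA ACT CAA TGA CTT GTT GAT TAT GTC TTA TTA GGA CGG ATA TCG CAT TAA TTG TAT GAA CTG ATG ACC AAT GGC TTA GAA — no ATG→stop ORF.
Frame +3: GAA CTC AAT GAC TTG TTG ATT ATG TCT TAT TAG GAC GGA TAT CGC ATT AAT TGT ATG AAC TGA TGA CCA ATG GCT TAG AAC — ATG at 24, stop TAG at 33 → 12 nt; ATG at 57, stop TGA at 63 → 9 nt; ATG at 72, stop TAG at 78 → 9 nt.
Frame -1: GTT CTA AGC CAT TGG TCA TCA GTT CAT ACA ATT AAT GCG ATA TCC GTC CTA ATA AGA CAT AAT CAA CAA GTC ATT GAG TTC — no ATG→stop ORF.
Frame -2: TTC TAA GCC ATT GGT CAT CAG TTC ATA CAA TTA ATG CGA TAT CCG TCC TAA TAA GAC ATA ATC AAC AAG TCA TTG AGT TCG — ATG at 35, stop TAA at 50 → 18 nt.
Frame -3: TCT AAG CCA TTG GTC ATC AGT TCA TAC AAT TAA TGC GAT ATC CGT CCT AAT AAG ACA TAA TCA ACA AGT CAT TGA GTT CGA — no ATG→stop ORF.
Longest ORF is 18 nt in frame -2 (positions 35–52).

-2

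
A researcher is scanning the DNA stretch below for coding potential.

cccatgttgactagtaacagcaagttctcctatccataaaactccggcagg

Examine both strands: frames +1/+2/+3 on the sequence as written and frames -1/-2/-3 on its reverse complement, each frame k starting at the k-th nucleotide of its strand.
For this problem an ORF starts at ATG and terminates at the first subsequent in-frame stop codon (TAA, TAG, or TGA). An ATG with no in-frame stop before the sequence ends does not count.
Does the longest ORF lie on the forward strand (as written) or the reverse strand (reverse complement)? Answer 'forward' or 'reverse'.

forward

Reverse complement (5'→3'): CCTGCCGGAGTTTTATGGATAGGAGAACTTGCTGTTACTAGTCAACATGGG
Frame +1: CCC ATG TTG ACT AGT AAC AGC AAG TTC TCC TAT CCA TAA AAC TCC GGC AGG — ATG at 4, stop TAA at 37 → 36 nt.
Frame +2: CCA TGT TGA CTA GTA ACA GCA AGT TCT CCT ATC CAT AAA ACT CCG GCA — no ATG→stop ORF.
Frame +3: CAT GTT GAC TAG TAA CAG CAA GTT CTC CTA TCC ATA AAA CTC CGG CAG — no ATG→stop ORF.
Frame -1: CCT GCC GGA GTT TTA TGG ATA GGA GAA CTT GCT GTT ACT AGT CAA CAT GGG — no ATG→stop ORF.
Frame -2: CTG CCG GAG TTT TAT GGA TAG GAG AAC TTG CTG TTA CTA GTC AAC ATG — no ATG→stop ORF.
Frame -3: TGC CGG AGT TTT ATG GAT AGG AGA ACT TGC TGT TAC TAG TCA ACA TGG — ATG at 15, stop TAG at 39 → 27 nt.
Forward-strand max 36 nt; reverse-strand max 27 nt. The forward strand has the longer ORF.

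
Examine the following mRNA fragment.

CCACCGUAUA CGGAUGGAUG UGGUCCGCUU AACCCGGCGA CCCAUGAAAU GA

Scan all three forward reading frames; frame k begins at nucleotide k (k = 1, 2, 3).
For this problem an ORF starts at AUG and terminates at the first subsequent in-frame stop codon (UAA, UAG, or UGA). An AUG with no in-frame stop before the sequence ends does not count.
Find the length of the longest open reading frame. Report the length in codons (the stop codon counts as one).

Frame 1: CCA CCG UAU ACG GAU GGA UGU GGU CCG CUU AAC CCG GCG ACC CAU GAA AUG — no AUG→stop ORF.
Frame 2: CAC CGU AUA CGG AUG GAU GUG GUC CGC UUA ACC CGG CGA CCC AUG AAA UGA — AUG at 14, stop UGA at 50 → 39 nt; AUG at 44, stop UGA at 50 → 9 nt.
Frame 3: ACC GUA UAC GGA UGG AUG UGG UCC GCU UAA CCC GGC GAC CCA UGA AAU — AUG at 18, stop UAA at 30 → 15 nt.
Longest: frame 2, positions 14–52, 39 nt = 13 codons = 12 aa. → 13 codons.

13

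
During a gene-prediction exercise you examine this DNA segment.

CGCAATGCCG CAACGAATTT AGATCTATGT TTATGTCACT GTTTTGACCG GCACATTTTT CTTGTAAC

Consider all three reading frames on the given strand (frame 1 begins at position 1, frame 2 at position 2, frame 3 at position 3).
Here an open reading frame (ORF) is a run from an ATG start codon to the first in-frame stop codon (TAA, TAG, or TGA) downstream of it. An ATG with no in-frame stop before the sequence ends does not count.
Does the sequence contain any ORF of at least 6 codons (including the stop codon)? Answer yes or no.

Frame 1: CGC AAT GCC GCA ACG AAT TTA GAT CTA TGT TTA TGT CAC TGT TTT GAC CGG CAC ATT TTT CTT GTA — no ATG→stop ORF.
Frame 2: GCA ATG CCG CAA CGA ATT TAG ATC TAT GTT TAT GTC ACT GTT TTG ACC GGC ACA TTT TTC TTG TAA — ATG at 5, stop TAG at 20 → 18 nt.
Frame 3: CAA TGC CGC AAC GAA TTT AGA TCT ATG TTT ATG TCA CTG TTT TGA CCG GCA CAT TTT TCT TGT AAC — ATG at 27, stop TGA at 45 → 21 nt; ATG at 33, stop TGA at 45 → 15 nt.
Frame 2 has an ORF of 6 codons (positions 5–22) ≥ 6, so yes.

yes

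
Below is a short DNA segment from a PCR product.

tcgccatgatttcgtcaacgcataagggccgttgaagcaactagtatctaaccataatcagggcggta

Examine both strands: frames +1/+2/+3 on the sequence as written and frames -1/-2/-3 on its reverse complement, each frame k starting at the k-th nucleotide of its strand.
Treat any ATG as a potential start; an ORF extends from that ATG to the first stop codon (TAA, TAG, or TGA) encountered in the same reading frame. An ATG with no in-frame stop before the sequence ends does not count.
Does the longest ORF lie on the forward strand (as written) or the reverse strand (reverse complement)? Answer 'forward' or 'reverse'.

Reverse complement (5'→3'): TACCGCCCTGATTATGGTTAGATACTAGTTGCTTCAACGGCCCTTATGCGTTGACGAAATCATGGCGA
Frame +1: TCG CCA TGA TTT CGT CAA CGC ATA AGG GCC GTT GAA GCA ACT AGT ATC TAA CCA TAA TCA GGG CGG — no ATG→stop ORF.
Frame +2: CGC CAT GAT TTC GTC AAC GCA TAA GGG CCG TTG AAG CAA CTA GTA TCT AAC CAT AAT CAG GGC GGT — no ATG→stop ORF.
Frame +3: GCC ATG ATT TCG TCA ACG CAT AAG GGC CGT TGA AGC AAC TAG TAT CTA ACC ATA ATC AGG GCG GTA — ATG at 6, stop TGA at 33 → 30 nt.
Frame -1: TAC CGC CCT GAT TAT GGT TAG ATA CTA GTT GCT TCA ACG GCC CTT ATG CGT TGA CGA AAT CAT GGC — ATG at 46, stop TGA at 52 → 9 nt.
Frame -2: ACC GCC CTG ATT ATG GTT AGA TAC TAG TTG CTT CAA CGG CCC TTA TGC GTT GAC GAA ATC ATG GCG — ATG at 14, stop TAG at 26 → 15 nt.
Frame -3: CCG CCC TGA TTA TGG TTA GAT ACT AGT TGC TTC AAC GGC CCT TAT GCG TTG ACG AAA TCA TGG CGA — no ATG→stop ORF.
Forward-strand max 30 nt; reverse-strand max 15 nt. The forward strand has the longer ORF.

forward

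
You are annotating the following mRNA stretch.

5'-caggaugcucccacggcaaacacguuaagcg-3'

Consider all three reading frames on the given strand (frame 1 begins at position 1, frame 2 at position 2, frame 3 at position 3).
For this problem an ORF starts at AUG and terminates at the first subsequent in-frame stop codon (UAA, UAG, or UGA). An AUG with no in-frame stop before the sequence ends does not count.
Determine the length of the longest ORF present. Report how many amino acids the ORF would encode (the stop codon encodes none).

7

Frame 1: CAG GAU GCU CCC ACG GCA AAC ACG UUA AGC — no AUG→stop ORF.
Frame 2: AGG AUG CUC CCA CGG CAA ACA CGU UAA GCG — AUG at 5, stop UAA at 26 → 24 nt.
Frame 3: GGA UGC UCC CAC GGC AAA CAC GUU AAG — no AUG→stop ORF.
Longest: frame 2, positions 5–28, 24 nt = 8 codons = 7 aa. → 7 amino acids.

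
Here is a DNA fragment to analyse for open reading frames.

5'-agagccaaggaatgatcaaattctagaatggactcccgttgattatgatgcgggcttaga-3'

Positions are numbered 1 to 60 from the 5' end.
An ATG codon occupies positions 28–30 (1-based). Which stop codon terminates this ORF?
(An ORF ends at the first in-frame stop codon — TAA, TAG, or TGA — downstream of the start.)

TGA

Codons from position 28: ATG (28–30), GAC (31–33), TCC (34–36), CGT (37–39), TGA (40–42).
The first in-frame stop codon is TGA.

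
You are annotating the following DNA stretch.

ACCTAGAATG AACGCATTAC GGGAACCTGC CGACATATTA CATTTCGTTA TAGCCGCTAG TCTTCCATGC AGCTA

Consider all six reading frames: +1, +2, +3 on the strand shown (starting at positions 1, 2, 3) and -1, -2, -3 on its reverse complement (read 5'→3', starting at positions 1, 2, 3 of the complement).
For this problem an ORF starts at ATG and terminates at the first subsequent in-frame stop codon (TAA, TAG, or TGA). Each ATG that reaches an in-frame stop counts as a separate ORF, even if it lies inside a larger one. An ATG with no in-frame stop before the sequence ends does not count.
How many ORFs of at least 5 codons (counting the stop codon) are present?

1

Reverse complement (5'→3'): TAGCTGCATGGAAGACTAGCGGCTATAACGAAATGTAATATGTCGGCAGGTTCCCGTAATGCGTTCATTCTAGGT
Frame +1: ACC TAG AAT GAA CGC ATT ACG GGA ACC TGC CGA CAT ATT ACA TTT CGT TAT AGC CGC TAG TCT TCC ATG CAG CTA — no ATG→stop ORF.
Frame +2: CCT AGA ATG AAC GCA TTA CGG GAA CCT GCC GAC ATA TTA CAT TTC GTT ATA GCC GCT AGT CTT CCA TGC AGC — no ATG→stop ORF.
Frame +3: CTA GAA TGA ACG CAT TAC GGG AAC CTG CCG ACA TAT TAC ATT TCG TTA TAG CCG CTA GTC TTC CAT GCA GCT — no ATG→stop ORF.
Frame -1: TAG CTG CAT GGA AGA CTA GCG GCT ATA ACG AAA TGT AAT ATG TCG GCA GGT TCC CGT AAT GCG TTC ATT CTA GGT — no ATG→stop ORF.
Frame -2: AGC TGC ATG GAA GAC TAG CGG CTA TAA CGA AAT GTA ATA TGT CGG CAG GTT CCC GTA ATG CGT TCA TTC TAG — ATG at 8, stop TAG at 17 → 12 nt; ATG at 59, stop TAG at 71 → 15 nt.
Frame -3: GCT GCA TGG AAG ACT AGC GGC TAT AAC GAA ATG TAA TAT GTC GGC AGG TTC CCG TAA TGC GTT CAT TCT AGG — ATG at 33, stop TAA at 36 → 6 nt.
ORFs ≥ 5 codons: frame -2 59–73 (5 codons). Count = 1.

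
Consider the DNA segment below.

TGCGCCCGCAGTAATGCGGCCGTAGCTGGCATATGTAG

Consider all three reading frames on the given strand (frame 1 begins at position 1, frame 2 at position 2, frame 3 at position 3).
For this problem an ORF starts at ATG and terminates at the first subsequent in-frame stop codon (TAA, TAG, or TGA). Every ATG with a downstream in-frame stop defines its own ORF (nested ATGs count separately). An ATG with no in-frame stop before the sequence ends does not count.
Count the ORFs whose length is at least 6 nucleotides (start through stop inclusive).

2

Frame 1: TGC GCC CGC AGT AAT GCG GCC GTA GCT GGC ATA TGT — no ATG→stop ORF.
Frame 2: GCG CCC GCA GTA ATG CGG CCG TAG CTG GCA TAT GTA — ATG at 14, stop TAG at 23 → 12 nt.
Frame 3: CGC CCG CAG TAA TGC GGC CGT AGC TGG CAT ATG TAG — ATG at 33, stop TAG at 36 → 6 nt.
ORFs ≥ 6 nucleotides: frame 2 14–25 (12 nucleotides), frame 3 33–38 (6 nucleotides). Count = 2.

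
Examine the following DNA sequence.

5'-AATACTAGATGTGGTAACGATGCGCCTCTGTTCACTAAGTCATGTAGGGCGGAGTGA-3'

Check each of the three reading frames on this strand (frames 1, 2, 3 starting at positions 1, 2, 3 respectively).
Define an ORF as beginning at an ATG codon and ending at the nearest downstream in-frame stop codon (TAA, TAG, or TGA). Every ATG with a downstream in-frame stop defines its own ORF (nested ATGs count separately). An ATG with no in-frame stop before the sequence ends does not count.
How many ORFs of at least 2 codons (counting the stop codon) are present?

Frame 1: AAT ACT AGA TGT GGT AAC GAT GCG CCT CTG TTC ACT AAG TCA TGT AGG GCG GAG TGA — no ATG→stop ORF.
Frame 2: ATA CTA GAT GTG GTA ACG ATG CGC CTC TGT TCA CTA AGT CAT GTA GGG CGG AGT — no ATG→stop ORF.
Frame 3: TAC TAG ATG TGG TAA CGA TGC GCC TCT GTT CAC TAA GTC ATG TAG GGC GGA GTG — ATG at 9, stop TAA at 15 → 9 nt; ATG at 42, stop TAG at 45 → 6 nt.
ORFs ≥ 2 codons: frame 3 9–17 (3 codons), frame 3 42–47 (2 codons). Count = 2.

2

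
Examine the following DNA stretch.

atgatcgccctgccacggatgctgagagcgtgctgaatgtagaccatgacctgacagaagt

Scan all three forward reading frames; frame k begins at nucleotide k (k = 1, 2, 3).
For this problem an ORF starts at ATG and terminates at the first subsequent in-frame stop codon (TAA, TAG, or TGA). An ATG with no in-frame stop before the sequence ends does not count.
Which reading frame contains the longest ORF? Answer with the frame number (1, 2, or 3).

Frame 1: ATG ATC GCC CTG CCA CGG ATG CTG AGA GCG TGC TGA ATG TAG ACC ATG ACC TGA CAG AAG — ATG at 1, stop TGA at 34 → 36 nt; ATG at 19, stop TGA at 34 → 18 nt; ATG at 37, stop TAG at 40 → 6 nt; ATG at 46, stop TGA at 52 → 9 nt.
Frame 2: TGA TCG CCC TGC CAC GGA TGC TGA GAG CGT GCT GAA TGT AGA CCA TGA CCT GAC AGA AGT — no ATG→stop ORF.
Frame 3: GAT CGC CCT GCC ACG GAT GCT GAG AGC GTG CTG AAT GTA GAC CAT GAC CTG ACA GAA — no ATG→stop ORF.
Longest ORF is 36 nt in frame 1 (positions 1–36).

1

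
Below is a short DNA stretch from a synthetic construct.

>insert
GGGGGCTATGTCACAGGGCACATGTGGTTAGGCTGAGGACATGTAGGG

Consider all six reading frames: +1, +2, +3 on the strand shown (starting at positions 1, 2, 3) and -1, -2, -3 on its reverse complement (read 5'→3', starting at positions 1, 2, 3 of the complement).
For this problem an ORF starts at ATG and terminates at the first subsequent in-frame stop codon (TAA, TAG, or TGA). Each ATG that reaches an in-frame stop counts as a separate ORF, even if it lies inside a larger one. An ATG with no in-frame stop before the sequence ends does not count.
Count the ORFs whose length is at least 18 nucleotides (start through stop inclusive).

2

Reverse complement (5'→3'): CCCTACATGTCCTCAGCCTAACCACATGTGCCCTGTGACATAGCCCCC
Frame +1: GGG GGC TAT GTC ACA GGG CAC ATG TGG TTA GGC TGA GGA CAT GTA GGG — ATG at 22, stop TGA at 34 → 15 nt.
Frame +2: GGG GCT ATG TCA CAG GGC ACA TGT GGT TAG GCT GAG GAC ATG TAG — ATG at 8, stop TAG at 29 → 24 nt; ATG at 41, stop TAG at 44 → 6 nt.
Frame +3: GGG CTA TGT CAC AGG GCA CAT GTG GTT AGG CTG AGG ACA TGT AGG — no ATG→stop ORF.
Frame -1: CCC TAC ATG TCC TCA GCC TAA CCA CAT GTG CCC TGT GAC ATA GCC CCC — ATG at 7, stop TAA at 19 → 15 nt.
Frame -2: CCT ACA TGT CCT CAG CCT AAC CAC ATG TGC CCT GTG ACA TAG CCC — ATG at 26, stop TAG at 41 → 18 nt.
Frame -3: CTA CAT GTC CTC AGC CTA ACC ACA TGT GCC CTG TGA CAT AGC CCC — no ATG→stop ORF.
ORFs ≥ 18 nucleotides: frame +2 8–31 (24 nucleotides), frame -2 26–43 (18 nucleotides). Count = 2.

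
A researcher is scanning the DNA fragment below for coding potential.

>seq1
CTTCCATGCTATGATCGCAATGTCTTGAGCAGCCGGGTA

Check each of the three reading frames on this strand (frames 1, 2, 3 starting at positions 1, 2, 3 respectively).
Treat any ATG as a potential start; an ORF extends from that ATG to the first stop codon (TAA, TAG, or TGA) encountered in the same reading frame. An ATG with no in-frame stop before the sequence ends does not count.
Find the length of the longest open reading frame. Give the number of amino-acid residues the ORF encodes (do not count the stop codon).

Frame 1: CTT CCA TGC TAT GAT CGC AAT GTC TTG AGC AGC CGG GTA — no ATG→stop ORF.
Frame 2: TTC CAT GCT ATG ATC GCA ATG TCT TGA GCA GCC GGG — ATG at 11, stop TGA at 26 → 18 nt; ATG at 20, stop TGA at 26 → 9 nt.
Frame 3: TCC ATG CTA TGA TCG CAA TGT CTT GAG CAG CCG GGT — ATG at 6, stop TGA at 12 → 9 nt.
Longest: frame 2, positions 11–28, 18 nt = 6 codons = 5 aa. → 5 amino acids.

5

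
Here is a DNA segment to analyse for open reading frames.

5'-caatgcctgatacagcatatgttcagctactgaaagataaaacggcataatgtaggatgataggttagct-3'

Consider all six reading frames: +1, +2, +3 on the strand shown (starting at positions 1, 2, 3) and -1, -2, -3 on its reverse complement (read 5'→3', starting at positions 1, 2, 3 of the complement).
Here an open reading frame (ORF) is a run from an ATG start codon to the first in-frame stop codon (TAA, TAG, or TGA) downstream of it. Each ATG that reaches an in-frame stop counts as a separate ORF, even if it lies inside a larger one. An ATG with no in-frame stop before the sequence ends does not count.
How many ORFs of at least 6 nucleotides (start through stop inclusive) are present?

4

Reverse complement (5'→3'): AGCTAACCTATCATCCTACATTATGCCGTTTTATCTTTCAGTAGCTGAACATATGCTGTATCAGGCATTG
Frame +1: CAA TGC CTG ATA CAG CAT ATG TTC AGC TAC TGA AAG ATA AAA CGG CAT AAT GTA GGA TGA TAG GTT AGC — ATG at 19, stop TGA at 31 → 15 nt.
Frame +2: AAT GCC TGA TAC AGC ATA TGT TCA GCT ACT GAA AGA TAA AAC GGC ATA ATG TAG GAT GAT AGG TTA GCT — ATG at 50, stop TAG at 53 → 6 nt.
Frame +3: ATG CCT GAT ACA GCA TAT GTT CAG CTA CTG AAA GAT AAA ACG GCA TAA TGT AGG ATG ATA GGT TAG — ATG at 3, stop TAA at 48 → 48 nt; ATG at 57, stop TAG at 66 → 12 nt.
Frame -1: AGC TAA CCT ATC ATC CTA CAT TAT GCC GTT TTA TCT TTC AGT AGC TGA ACA TAT GCT GTA TCA GGC ATT — no ATG→stop ORF.
Frame -2: GCT AAC CTA TCA TCC TAC ATT ATG CCG TTT TAT CTT TCA GTA GCT GAA CAT ATG CTG TAT CAG GCA TTG — no ATG→stop ORF.
Frame -3: CTA ACC TAT CAT CCT ACA TTA TGC CGT TTT ATC TTT CAG TAG CTG AAC ATA TGC TGT ATC AGG CAT — no ATG→stop ORF.
ORFs ≥ 6 nucleotides: frame +1 19–33 (15 nucleotides), frame +2 50–55 (6 nucleotides), frame +3 3–50 (48 nucleotides), frame +3 57–68 (12 nucleotides). Count = 4.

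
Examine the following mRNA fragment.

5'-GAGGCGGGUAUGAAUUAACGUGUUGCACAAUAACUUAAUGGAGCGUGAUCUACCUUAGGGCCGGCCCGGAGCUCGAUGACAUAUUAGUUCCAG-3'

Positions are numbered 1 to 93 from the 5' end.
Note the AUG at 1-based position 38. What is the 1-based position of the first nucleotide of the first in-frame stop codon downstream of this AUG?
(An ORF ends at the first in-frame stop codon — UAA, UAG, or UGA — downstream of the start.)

56

Codons from position 38: AUG (38–40), GAG (41–43), CGU (44–46), GAU (47–49), CUA (50–52), CCU (53–55), UAG (56–58).
UAG is a stop codon; it begins at position 56.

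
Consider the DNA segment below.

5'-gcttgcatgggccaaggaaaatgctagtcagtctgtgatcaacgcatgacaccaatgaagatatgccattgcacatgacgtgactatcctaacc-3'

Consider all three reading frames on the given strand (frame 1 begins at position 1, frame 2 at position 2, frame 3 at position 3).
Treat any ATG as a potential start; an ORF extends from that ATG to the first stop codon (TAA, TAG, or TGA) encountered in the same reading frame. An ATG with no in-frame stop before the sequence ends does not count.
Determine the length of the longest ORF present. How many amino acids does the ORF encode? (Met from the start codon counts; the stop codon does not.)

10

Frame 1: GCT TGC ATG GGC CAA GGA AAA TGC TAG TCA GTC TGT GAT CAA CGC ATG ACA CCA ATG AAG ATA TGC CAT TGC ACA TGA CGT GAC TAT CCT AAC — ATG at 7, stop TAG at 25 → 21 nt; ATG at 46, stop TGA at 76 → 33 nt; ATG at 55, stop TGA at 76 → 24 nt.
Frame 2: CTT GCA TGG GCC AAG GAA AAT GCT AGT CAG TCT GTG ATC AAC GCA TGA CAC CAA TGA AGA TAT GCC ATT GCA CAT GAC GTG ACT ATC CTA ACC — no ATG→stop ORF.
Frame 3: TTG CAT GGG CCA AGG AAA ATG CTA GTC AGT CTG TGA TCA ACG CAT GAC ACC AAT GAA GAT ATG CCA TTG CAC ATG ACG TGA CTA TCC TAA — ATG at 21, stop TGA at 36 → 18 nt; ATG at 63, stop TGA at 81 → 21 nt; ATG at 75, stop TGA at 81 → 9 nt.
Longest: frame 1, positions 46–78, 33 nt = 11 codons = 10 aa. → 10 amino acids.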